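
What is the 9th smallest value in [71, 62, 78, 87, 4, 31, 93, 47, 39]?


Sort ascending: [4, 31, 39, 47, 62, 71, 78, 87, 93]
The 9th element (1-indexed) is at index 8.
Value = 93
Final answer: 93


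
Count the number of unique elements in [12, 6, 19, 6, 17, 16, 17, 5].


List all unique values:
Distinct values: [5, 6, 12, 16, 17, 19]
Count = 6
Final answer: 6


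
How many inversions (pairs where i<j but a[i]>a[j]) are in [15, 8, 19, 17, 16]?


For each element, count the later elements that are smaller than it:
  15 (index 0): smaller elements after it = [8] -> 1
  8 (index 1): smaller elements after it = [] -> 0
  19 (index 2): smaller elements after it = [17, 16] -> 2
  17 (index 3): smaller elements after it = [16] -> 1
Total inversions = 1 + 0 + 2 + 1 = 4
Final answer: 4


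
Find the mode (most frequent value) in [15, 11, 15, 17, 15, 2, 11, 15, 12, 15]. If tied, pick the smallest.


Count the frequency of each value:
  2 appears 1 time(s)
  11 appears 2 time(s)
  12 appears 1 time(s)
  15 appears 5 time(s)
  17 appears 1 time(s)
Maximum frequency is 5.
Only 15 reaches that frequency, so it is the mode.
Final answer: 15


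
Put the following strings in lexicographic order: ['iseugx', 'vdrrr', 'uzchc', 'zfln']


Compare strings character by character (the first differing letter decides):
  'iseugx' < 'uzchc' since 'i' < 'u' at position 1
  'uzchc' < 'vdrrr' since 'u' < 'v' at position 1
  'vdrrr' < 'zfln' since 'v' < 'z' at position 1
Chaining these comparisons gives the alphabetical order.
Final answer: ['iseugx', 'uzchc', 'vdrrr', 'zfln']


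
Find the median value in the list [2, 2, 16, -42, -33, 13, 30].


First, sort the list: [-42, -33, 2, 2, 13, 16, 30]
The list has 7 elements (odd count).
The middle index is 3 (0-based), and the element there is 2.
Final answer: 2


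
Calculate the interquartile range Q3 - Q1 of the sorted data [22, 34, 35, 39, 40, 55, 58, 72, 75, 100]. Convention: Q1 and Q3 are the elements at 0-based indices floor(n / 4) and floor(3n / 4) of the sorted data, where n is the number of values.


The data has n = 10 elements.
Q1 index = floor(10 / 4) = floor(2.5) = 2; Q3 index = floor(3 * 10 / 4) = floor(7.5) = 7
Q1 = element at index 2 = 35
Q3 = element at index 7 = 72
IQR = 72 - 35 = 37
Final answer: 37


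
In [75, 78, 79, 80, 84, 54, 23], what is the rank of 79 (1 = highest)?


Sort descending: [84, 80, 79, 78, 75, 54, 23]
Find 79 in the sorted list.
79 is at position 3.
Final answer: 3


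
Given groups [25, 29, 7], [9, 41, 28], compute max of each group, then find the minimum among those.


Find max of each group:
  Group 1: [25, 29, 7] -> max = 29
  Group 2: [9, 41, 28] -> max = 41
Maxes: [29, 41]
Minimum of maxes = 29
Final answer: 29


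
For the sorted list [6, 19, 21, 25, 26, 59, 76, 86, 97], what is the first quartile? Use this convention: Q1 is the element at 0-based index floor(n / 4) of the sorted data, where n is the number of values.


The list has n = 9 elements.
Q1 index = floor(9 / 4) = floor(2.25) = 2
Counting from index 0 in the sorted data, the element at index 2 is 21.
Final answer: 21


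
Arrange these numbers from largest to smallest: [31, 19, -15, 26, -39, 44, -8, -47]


Original list: [31, 19, -15, 26, -39, 44, -8, -47]
Repeatedly take the largest remaining element:
  Remaining [31, 19, -15, 26, -39, 44, -8, -47] -> largest is 44
  Remaining [31, 19, -15, 26, -39, -8, -47] -> largest is 31
  Remaining [19, -15, 26, -39, -8, -47] -> largest is 26
  Remaining [19, -15, -39, -8, -47] -> largest is 19
  Remaining [-15, -39, -8, -47] -> largest is -8
  Remaining [-15, -39, -47] -> largest is -15
  Remaining [-39, -47] -> largest is -39
  Remaining [-47] -> largest is -47
Collecting the picks in order gives the descending list.
Final answer: [44, 31, 26, 19, -8, -15, -39, -47]


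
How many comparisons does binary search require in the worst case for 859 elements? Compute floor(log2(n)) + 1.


Binary search halves the search space each step.
Maximum comparisons = floor(log2(859)) + 1
log2(859) = 9.7465
floor(log2(859)) = 9, so 9 + 1 = 10
Final answer: 10


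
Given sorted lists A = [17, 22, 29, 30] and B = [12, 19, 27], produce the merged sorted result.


List A: [17, 22, 29, 30]
List B: [12, 19, 27]
Repeatedly compare the front elements and take the smaller:
  17 vs 12 -> take 12
  17 vs 19 -> take 17
  22 vs 19 -> take 19
  22 vs 27 -> take 22
  29 vs 27 -> take 27
  B is exhausted; append the rest of A: [29, 30]
Final answer: [12, 17, 19, 22, 27, 29, 30]


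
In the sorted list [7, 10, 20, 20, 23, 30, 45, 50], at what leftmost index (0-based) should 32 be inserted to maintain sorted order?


List is sorted: [7, 10, 20, 20, 23, 30, 45, 50]
We need the leftmost position where 32 can be inserted, i.e. the first index whose element is >= 32 (or the end of the list if none is).
Binary search with low=0, high=8 (0-based indices):
  low=0, high=8, mid=4: a[4]=23 < 32, so low = 5
  low=5, high=8, mid=6: a[6]=45 >= 32, so high = 6
  low=5, high=6, mid=5: a[5]=30 < 32, so low = 6
Now low = high = 6, so the insertion index is 6.
Final answer: 6


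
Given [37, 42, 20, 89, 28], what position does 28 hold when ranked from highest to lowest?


Sort descending: [89, 42, 37, 28, 20]
Find 28 in the sorted list.
28 is at position 4.
Final answer: 4


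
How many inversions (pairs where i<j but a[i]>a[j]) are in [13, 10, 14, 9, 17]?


For each element, count the later elements that are smaller than it:
  13 (index 0): smaller elements after it = [10, 9] -> 2
  10 (index 1): smaller elements after it = [9] -> 1
  14 (index 2): smaller elements after it = [9] -> 1
  9 (index 3): smaller elements after it = [] -> 0
Total inversions = 2 + 1 + 1 + 0 = 4
Final answer: 4


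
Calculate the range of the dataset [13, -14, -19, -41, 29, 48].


Maximum value: 48
Minimum value: -41
Range = 48 - (-41) = 89
Final answer: 89


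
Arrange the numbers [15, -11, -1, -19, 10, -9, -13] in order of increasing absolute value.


Compute absolute values:
  |15| = 15
  |-11| = 11
  |-1| = 1
  |-19| = 19
  |10| = 10
  |-9| = 9
  |-13| = 13
Absolute values in increasing order: 1 < 9 < 10 < 11 < 13 < 15 < 19
Listing the original numbers in that order gives the answer.
Final answer: [-1, -9, 10, -11, -13, 15, -19]


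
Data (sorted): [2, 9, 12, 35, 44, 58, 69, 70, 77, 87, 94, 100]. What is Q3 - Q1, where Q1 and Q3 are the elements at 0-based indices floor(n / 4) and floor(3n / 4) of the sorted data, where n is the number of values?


The data has n = 12 elements.
Q1 index = floor(12 / 4) = floor(3) = 3; Q3 index = floor(3 * 12 / 4) = floor(9) = 9
Q1 = element at index 3 = 35
Q3 = element at index 9 = 87
IQR = 87 - 35 = 52
Final answer: 52


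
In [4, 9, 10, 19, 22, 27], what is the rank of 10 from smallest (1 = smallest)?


Sort ascending: [4, 9, 10, 19, 22, 27]
Find 10 in the sorted list.
10 is at position 3 (1-indexed).
Final answer: 3


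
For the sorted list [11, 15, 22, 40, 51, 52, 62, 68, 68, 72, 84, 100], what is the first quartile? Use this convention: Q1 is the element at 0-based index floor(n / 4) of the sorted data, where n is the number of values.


The list has n = 12 elements.
Q1 index = floor(12 / 4) = floor(3) = 3
Counting from index 0 in the sorted data, the element at index 3 is 40.
Final answer: 40


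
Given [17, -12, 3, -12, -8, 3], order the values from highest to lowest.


Original list: [17, -12, 3, -12, -8, 3]
Repeatedly take the largest remaining element:
  Remaining [17, -12, 3, -12, -8, 3] -> largest is 17
  Remaining [-12, 3, -12, -8, 3] -> largest is 3
  Remaining [-12, -12, -8, 3] -> largest is 3
  Remaining [-12, -12, -8] -> largest is -8
  Remaining [-12, -12] -> largest is -12
  Remaining [-12] -> largest is -12
Collecting the picks in order gives the descending list.
Final answer: [17, 3, 3, -8, -12, -12]


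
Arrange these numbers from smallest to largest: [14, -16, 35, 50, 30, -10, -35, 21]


Original list: [14, -16, 35, 50, 30, -10, -35, 21]
Repeatedly take the smallest remaining element:
  Remaining [14, -16, 35, 50, 30, -10, -35, 21] -> smallest is -35
  Remaining [14, -16, 35, 50, 30, -10, 21] -> smallest is -16
  Remaining [14, 35, 50, 30, -10, 21] -> smallest is -10
  Remaining [14, 35, 50, 30, 21] -> smallest is 14
  Remaining [35, 50, 30, 21] -> smallest is 21
  Remaining [35, 50, 30] -> smallest is 30
  Remaining [35, 50] -> smallest is 35
  Remaining [50] -> smallest is 50
Collecting the picks in order gives the sorted list.
Final answer: [-35, -16, -10, 14, 21, 30, 35, 50]


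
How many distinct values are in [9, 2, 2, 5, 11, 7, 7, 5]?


List all unique values:
Distinct values: [2, 5, 7, 9, 11]
Count = 5
Final answer: 5


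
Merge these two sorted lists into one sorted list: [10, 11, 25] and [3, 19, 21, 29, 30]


List A: [10, 11, 25]
List B: [3, 19, 21, 29, 30]
Repeatedly compare the front elements and take the smaller:
  10 vs 3 -> take 3
  10 vs 19 -> take 10
  11 vs 19 -> take 11
  25 vs 19 -> take 19
  25 vs 21 -> take 21
  25 vs 29 -> take 25
  A is exhausted; append the rest of B: [29, 30]
Final answer: [3, 10, 11, 19, 21, 25, 29, 30]


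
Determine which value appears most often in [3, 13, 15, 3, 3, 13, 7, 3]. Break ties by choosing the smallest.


Count the frequency of each value:
  3 appears 4 time(s)
  7 appears 1 time(s)
  13 appears 2 time(s)
  15 appears 1 time(s)
Maximum frequency is 4.
Only 3 reaches that frequency, so it is the mode.
Final answer: 3


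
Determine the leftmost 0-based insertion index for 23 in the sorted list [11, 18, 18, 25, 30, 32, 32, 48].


List is sorted: [11, 18, 18, 25, 30, 32, 32, 48]
We need the leftmost position where 23 can be inserted, i.e. the first index whose element is >= 23 (or the end of the list if none is).
Binary search with low=0, high=8 (0-based indices):
  low=0, high=8, mid=4: a[4]=30 >= 23, so high = 4
  low=0, high=4, mid=2: a[2]=18 < 23, so low = 3
  low=3, high=4, mid=3: a[3]=25 >= 23, so high = 3
Now low = high = 3, so the insertion index is 3.
Final answer: 3


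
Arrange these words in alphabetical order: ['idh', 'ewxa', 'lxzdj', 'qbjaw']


Compare strings character by character (the first differing letter decides):
  'ewxa' < 'idh' since 'e' < 'i' at position 1
  'idh' < 'lxzdj' since 'i' < 'l' at position 1
  'lxzdj' < 'qbjaw' since 'l' < 'q' at position 1
Chaining these comparisons gives the alphabetical order.
Final answer: ['ewxa', 'idh', 'lxzdj', 'qbjaw']


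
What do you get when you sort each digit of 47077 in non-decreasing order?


The number 47077 has digits: 4, 7, 0, 7, 7
Sorted: 0, 4, 7, 7, 7
Joining the sorted digits gives the result.
Final answer: 04777


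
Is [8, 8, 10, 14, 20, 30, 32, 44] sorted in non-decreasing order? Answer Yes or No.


Check consecutive pairs:
  8 <= 8? True
  8 <= 10? True
  10 <= 14? True
  14 <= 20? True
  20 <= 30? True
  30 <= 32? True
  32 <= 44? True
Every consecutive pair is in order, so the list is non-decreasing.
Final answer: Yes


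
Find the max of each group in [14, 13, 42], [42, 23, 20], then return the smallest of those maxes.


Find max of each group:
  Group 1: [14, 13, 42] -> max = 42
  Group 2: [42, 23, 20] -> max = 42
Maxes: [42, 42]
Minimum of maxes = 42
Final answer: 42


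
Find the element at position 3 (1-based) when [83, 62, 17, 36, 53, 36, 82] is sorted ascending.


Sort ascending: [17, 36, 36, 53, 62, 82, 83]
The 3rd element (1-indexed) is at index 2.
Value = 36
Final answer: 36


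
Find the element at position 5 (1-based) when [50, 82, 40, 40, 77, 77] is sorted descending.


Sort descending: [82, 77, 77, 50, 40, 40]
The 5th element (1-indexed) is at index 4.
Value = 40
Final answer: 40


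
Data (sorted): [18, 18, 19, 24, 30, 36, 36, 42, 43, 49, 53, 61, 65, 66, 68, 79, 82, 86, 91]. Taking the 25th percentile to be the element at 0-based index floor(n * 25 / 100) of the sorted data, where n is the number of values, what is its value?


The dataset has n = 19 elements.
Index = floor(19 * 25 / 100) = floor(475 / 100) = floor(4.75) = 4
Counting from index 0 in the sorted data, the element at index 4 is 30.
Final answer: 30


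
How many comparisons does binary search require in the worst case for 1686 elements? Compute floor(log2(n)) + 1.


Binary search halves the search space each step.
Maximum comparisons = floor(log2(1686)) + 1
log2(1686) = 10.7194
floor(log2(1686)) = 10, so 10 + 1 = 11
Final answer: 11


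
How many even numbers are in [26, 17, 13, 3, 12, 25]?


Check each element:
  26 is even
  17 is odd
  13 is odd
  3 is odd
  12 is even
  25 is odd
Evens: [26, 12]
Count of evens = 2
Final answer: 2


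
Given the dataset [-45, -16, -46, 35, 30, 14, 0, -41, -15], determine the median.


First, sort the list: [-46, -45, -41, -16, -15, 0, 14, 30, 35]
The list has 9 elements (odd count).
The middle index is 4 (0-based), and the element there is -15.
Final answer: -15


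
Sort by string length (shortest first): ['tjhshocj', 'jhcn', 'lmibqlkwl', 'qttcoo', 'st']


Compute lengths:
  'tjhshocj' has length 8
  'jhcn' has length 4
  'lmibqlkwl' has length 9
  'qttcoo' has length 6
  'st' has length 2
Lengths in increasing order: 2 < 4 < 6 < 8 < 9
Listing the words in that order gives the answer.
Final answer: ['st', 'jhcn', 'qttcoo', 'tjhshocj', 'lmibqlkwl']


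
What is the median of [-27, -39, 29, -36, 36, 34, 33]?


First, sort the list: [-39, -36, -27, 29, 33, 34, 36]
The list has 7 elements (odd count).
The middle index is 3 (0-based), and the element there is 29.
Final answer: 29


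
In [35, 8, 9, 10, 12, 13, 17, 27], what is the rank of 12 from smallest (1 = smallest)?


Sort ascending: [8, 9, 10, 12, 13, 17, 27, 35]
Find 12 in the sorted list.
12 is at position 4 (1-indexed).
Final answer: 4


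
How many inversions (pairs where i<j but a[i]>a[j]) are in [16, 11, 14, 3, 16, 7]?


For each element, count the later elements that are smaller than it:
  16 (index 0): smaller elements after it = [11, 14, 3, 7] -> 4
  11 (index 1): smaller elements after it = [3, 7] -> 2
  14 (index 2): smaller elements after it = [3, 7] -> 2
  3 (index 3): smaller elements after it = [] -> 0
  16 (index 4): smaller elements after it = [7] -> 1
Total inversions = 4 + 2 + 2 + 0 + 1 = 9
Final answer: 9


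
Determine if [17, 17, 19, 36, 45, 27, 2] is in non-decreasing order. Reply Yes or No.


Check consecutive pairs:
  17 <= 17? True
  17 <= 19? True
  19 <= 36? True
  36 <= 45? True
  45 <= 27? False
  27 <= 2? False
2 consecutive pair(s) are out of order, so the list is not sorted.
Final answer: No


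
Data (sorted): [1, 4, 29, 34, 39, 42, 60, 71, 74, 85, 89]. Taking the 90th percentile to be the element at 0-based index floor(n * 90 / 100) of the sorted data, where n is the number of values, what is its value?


The dataset has n = 11 elements.
Index = floor(11 * 90 / 100) = floor(990 / 100) = floor(9.9) = 9
Counting from index 0 in the sorted data, the element at index 9 is 85.
Final answer: 85


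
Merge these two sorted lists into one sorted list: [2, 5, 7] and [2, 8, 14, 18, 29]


List A: [2, 5, 7]
List B: [2, 8, 14, 18, 29]
Repeatedly compare the front elements and take the smaller:
  2 vs 2 -> take 2
  5 vs 2 -> take 2
  5 vs 8 -> take 5
  7 vs 8 -> take 7
  A is exhausted; append the rest of B: [8, 14, 18, 29]
Final answer: [2, 2, 5, 7, 8, 14, 18, 29]


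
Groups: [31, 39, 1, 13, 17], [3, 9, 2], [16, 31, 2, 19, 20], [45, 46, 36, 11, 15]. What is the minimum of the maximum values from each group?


Find max of each group:
  Group 1: [31, 39, 1, 13, 17] -> max = 39
  Group 2: [3, 9, 2] -> max = 9
  Group 3: [16, 31, 2, 19, 20] -> max = 31
  Group 4: [45, 46, 36, 11, 15] -> max = 46
Maxes: [39, 9, 31, 46]
Minimum of maxes = 9
Final answer: 9


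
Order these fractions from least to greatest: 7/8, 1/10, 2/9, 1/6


Convert to decimal for comparison:
  7/8 = 0.875
  1/10 = 0.1
  2/9 = 0.2222
  1/6 = 0.1667
Decimals in increasing order: 0.1 < 0.1667 < 0.2222 < 0.875
Writing each back as its fraction gives the sorted order.
Final answer: 1/10, 1/6, 2/9, 7/8


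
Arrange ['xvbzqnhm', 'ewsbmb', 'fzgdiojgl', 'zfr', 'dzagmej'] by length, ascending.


Compute lengths:
  'xvbzqnhm' has length 8
  'ewsbmb' has length 6
  'fzgdiojgl' has length 9
  'zfr' has length 3
  'dzagmej' has length 7
Lengths in increasing order: 3 < 6 < 7 < 8 < 9
Listing the words in that order gives the answer.
Final answer: ['zfr', 'ewsbmb', 'dzagmej', 'xvbzqnhm', 'fzgdiojgl']


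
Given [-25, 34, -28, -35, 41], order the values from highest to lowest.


Original list: [-25, 34, -28, -35, 41]
Repeatedly take the largest remaining element:
  Remaining [-25, 34, -28, -35, 41] -> largest is 41
  Remaining [-25, 34, -28, -35] -> largest is 34
  Remaining [-25, -28, -35] -> largest is -25
  Remaining [-28, -35] -> largest is -28
  Remaining [-35] -> largest is -35
Collecting the picks in order gives the descending list.
Final answer: [41, 34, -25, -28, -35]


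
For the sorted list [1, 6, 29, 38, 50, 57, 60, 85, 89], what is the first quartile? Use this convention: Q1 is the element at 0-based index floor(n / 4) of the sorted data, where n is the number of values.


The list has n = 9 elements.
Q1 index = floor(9 / 4) = floor(2.25) = 2
Counting from index 0 in the sorted data, the element at index 2 is 29.
Final answer: 29


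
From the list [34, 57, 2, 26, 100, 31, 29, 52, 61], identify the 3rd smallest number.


Sort ascending: [2, 26, 29, 31, 34, 52, 57, 61, 100]
The 3rd element (1-indexed) is at index 2.
Value = 29
Final answer: 29


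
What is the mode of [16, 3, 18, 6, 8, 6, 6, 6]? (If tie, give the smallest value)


Count the frequency of each value:
  3 appears 1 time(s)
  6 appears 4 time(s)
  8 appears 1 time(s)
  16 appears 1 time(s)
  18 appears 1 time(s)
Maximum frequency is 4.
Only 6 reaches that frequency, so it is the mode.
Final answer: 6


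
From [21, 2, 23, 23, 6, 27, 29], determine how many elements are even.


Check each element:
  21 is odd
  2 is even
  23 is odd
  23 is odd
  6 is even
  27 is odd
  29 is odd
Evens: [2, 6]
Count of evens = 2
Final answer: 2


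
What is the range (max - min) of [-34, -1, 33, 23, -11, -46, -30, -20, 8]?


Maximum value: 33
Minimum value: -46
Range = 33 - (-46) = 79
Final answer: 79


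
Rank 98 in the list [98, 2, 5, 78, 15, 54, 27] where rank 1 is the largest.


Sort descending: [98, 78, 54, 27, 15, 5, 2]
Find 98 in the sorted list.
98 is at position 1.
Final answer: 1


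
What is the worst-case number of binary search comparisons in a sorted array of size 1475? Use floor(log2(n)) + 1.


Binary search halves the search space each step.
Maximum comparisons = floor(log2(1475)) + 1
log2(1475) = 10.5265
floor(log2(1475)) = 10, so 10 + 1 = 11
Final answer: 11


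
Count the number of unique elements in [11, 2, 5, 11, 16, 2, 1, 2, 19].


List all unique values:
Distinct values: [1, 2, 5, 11, 16, 19]
Count = 6
Final answer: 6


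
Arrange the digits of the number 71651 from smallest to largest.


The number 71651 has digits: 7, 1, 6, 5, 1
Sorted: 1, 1, 5, 6, 7
Joining the sorted digits gives the result.
Final answer: 11567


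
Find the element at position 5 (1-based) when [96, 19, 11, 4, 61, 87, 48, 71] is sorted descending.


Sort descending: [96, 87, 71, 61, 48, 19, 11, 4]
The 5th element (1-indexed) is at index 4.
Value = 48
Final answer: 48


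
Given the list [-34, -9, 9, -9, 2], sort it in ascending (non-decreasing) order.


Original list: [-34, -9, 9, -9, 2]
Repeatedly take the smallest remaining element:
  Remaining [-34, -9, 9, -9, 2] -> smallest is -34
  Remaining [-9, 9, -9, 2] -> smallest is -9
  Remaining [9, -9, 2] -> smallest is -9
  Remaining [9, 2] -> smallest is 2
  Remaining [9] -> smallest is 9
Collecting the picks in order gives the sorted list.
Final answer: [-34, -9, -9, 2, 9]


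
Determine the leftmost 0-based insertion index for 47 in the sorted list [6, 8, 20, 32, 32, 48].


List is sorted: [6, 8, 20, 32, 32, 48]
We need the leftmost position where 47 can be inserted, i.e. the first index whose element is >= 47 (or the end of the list if none is).
Binary search with low=0, high=6 (0-based indices):
  low=0, high=6, mid=3: a[3]=32 < 47, so low = 4
  low=4, high=6, mid=5: a[5]=48 >= 47, so high = 5
  low=4, high=5, mid=4: a[4]=32 < 47, so low = 5
Now low = high = 5, so the insertion index is 5.
Final answer: 5


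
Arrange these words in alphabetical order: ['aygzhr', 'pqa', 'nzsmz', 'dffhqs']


Compare strings character by character (the first differing letter decides):
  'aygzhr' < 'dffhqs' since 'a' < 'd' at position 1
  'dffhqs' < 'nzsmz' since 'd' < 'n' at position 1
  'nzsmz' < 'pqa' since 'n' < 'p' at position 1
Chaining these comparisons gives the alphabetical order.
Final answer: ['aygzhr', 'dffhqs', 'nzsmz', 'pqa']


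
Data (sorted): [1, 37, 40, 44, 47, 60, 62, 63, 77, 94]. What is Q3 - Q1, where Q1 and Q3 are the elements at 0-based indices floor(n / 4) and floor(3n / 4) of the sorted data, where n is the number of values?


The data has n = 10 elements.
Q1 index = floor(10 / 4) = floor(2.5) = 2; Q3 index = floor(3 * 10 / 4) = floor(7.5) = 7
Q1 = element at index 2 = 40
Q3 = element at index 7 = 63
IQR = 63 - 40 = 23
Final answer: 23


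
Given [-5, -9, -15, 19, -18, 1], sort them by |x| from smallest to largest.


Compute absolute values:
  |-5| = 5
  |-9| = 9
  |-15| = 15
  |19| = 19
  |-18| = 18
  |1| = 1
Absolute values in increasing order: 1 < 5 < 9 < 15 < 18 < 19
Listing the original numbers in that order gives the answer.
Final answer: [1, -5, -9, -15, -18, 19]


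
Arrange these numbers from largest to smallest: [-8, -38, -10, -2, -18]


Original list: [-8, -38, -10, -2, -18]
Repeatedly take the largest remaining element:
  Remaining [-8, -38, -10, -2, -18] -> largest is -2
  Remaining [-8, -38, -10, -18] -> largest is -8
  Remaining [-38, -10, -18] -> largest is -10
  Remaining [-38, -18] -> largest is -18
  Remaining [-38] -> largest is -38
Collecting the picks in order gives the descending list.
Final answer: [-2, -8, -10, -18, -38]


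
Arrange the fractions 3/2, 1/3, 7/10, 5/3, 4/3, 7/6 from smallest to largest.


Convert to decimal for comparison:
  3/2 = 1.5
  1/3 = 0.3333
  7/10 = 0.7
  5/3 = 1.6667
  4/3 = 1.3333
  7/6 = 1.1667
Decimals in increasing order: 0.3333 < 0.7 < 1.1667 < 1.3333 < 1.5 < 1.6667
Writing each back as its fraction gives the sorted order.
Final answer: 1/3, 7/10, 7/6, 4/3, 3/2, 5/3


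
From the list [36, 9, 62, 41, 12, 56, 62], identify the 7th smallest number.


Sort ascending: [9, 12, 36, 41, 56, 62, 62]
The 7th element (1-indexed) is at index 6.
Value = 62
Final answer: 62


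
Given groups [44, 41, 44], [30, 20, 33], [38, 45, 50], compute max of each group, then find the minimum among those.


Find max of each group:
  Group 1: [44, 41, 44] -> max = 44
  Group 2: [30, 20, 33] -> max = 33
  Group 3: [38, 45, 50] -> max = 50
Maxes: [44, 33, 50]
Minimum of maxes = 33
Final answer: 33


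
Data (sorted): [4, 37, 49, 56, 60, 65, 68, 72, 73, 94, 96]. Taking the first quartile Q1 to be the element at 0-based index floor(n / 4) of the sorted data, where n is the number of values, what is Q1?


The list has n = 11 elements.
Q1 index = floor(11 / 4) = floor(2.75) = 2
Counting from index 0 in the sorted data, the element at index 2 is 49.
Final answer: 49


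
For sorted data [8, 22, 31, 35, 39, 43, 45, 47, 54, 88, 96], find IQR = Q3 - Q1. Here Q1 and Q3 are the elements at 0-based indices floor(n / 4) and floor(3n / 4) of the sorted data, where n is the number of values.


The data has n = 11 elements.
Q1 index = floor(11 / 4) = floor(2.75) = 2; Q3 index = floor(3 * 11 / 4) = floor(8.25) = 8
Q1 = element at index 2 = 31
Q3 = element at index 8 = 54
IQR = 54 - 31 = 23
Final answer: 23


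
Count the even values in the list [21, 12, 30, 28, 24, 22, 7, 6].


Check each element:
  21 is odd
  12 is even
  30 is even
  28 is even
  24 is even
  22 is even
  7 is odd
  6 is even
Evens: [12, 30, 28, 24, 22, 6]
Count of evens = 6
Final answer: 6


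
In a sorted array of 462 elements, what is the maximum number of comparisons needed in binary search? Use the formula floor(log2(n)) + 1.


Binary search halves the search space each step.
Maximum comparisons = floor(log2(462)) + 1
log2(462) = 8.8517
floor(log2(462)) = 8, so 8 + 1 = 9
Final answer: 9


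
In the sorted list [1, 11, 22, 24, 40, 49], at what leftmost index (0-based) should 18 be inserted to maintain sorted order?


List is sorted: [1, 11, 22, 24, 40, 49]
We need the leftmost position where 18 can be inserted, i.e. the first index whose element is >= 18 (or the end of the list if none is).
Binary search with low=0, high=6 (0-based indices):
  low=0, high=6, mid=3: a[3]=24 >= 18, so high = 3
  low=0, high=3, mid=1: a[1]=11 < 18, so low = 2
  low=2, high=3, mid=2: a[2]=22 >= 18, so high = 2
Now low = high = 2, so the insertion index is 2.
Final answer: 2


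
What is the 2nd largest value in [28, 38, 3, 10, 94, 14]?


Sort descending: [94, 38, 28, 14, 10, 3]
The 2nd element (1-indexed) is at index 1.
Value = 38
Final answer: 38


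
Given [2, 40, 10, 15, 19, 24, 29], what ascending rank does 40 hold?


Sort ascending: [2, 10, 15, 19, 24, 29, 40]
Find 40 in the sorted list.
40 is at position 7 (1-indexed).
Final answer: 7


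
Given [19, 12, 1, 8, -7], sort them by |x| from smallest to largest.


Compute absolute values:
  |19| = 19
  |12| = 12
  |1| = 1
  |8| = 8
  |-7| = 7
Absolute values in increasing order: 1 < 7 < 8 < 12 < 19
Listing the original numbers in that order gives the answer.
Final answer: [1, -7, 8, 12, 19]


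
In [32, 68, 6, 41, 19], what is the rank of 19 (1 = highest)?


Sort descending: [68, 41, 32, 19, 6]
Find 19 in the sorted list.
19 is at position 4.
Final answer: 4


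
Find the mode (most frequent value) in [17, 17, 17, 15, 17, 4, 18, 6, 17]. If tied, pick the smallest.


Count the frequency of each value:
  4 appears 1 time(s)
  6 appears 1 time(s)
  15 appears 1 time(s)
  17 appears 5 time(s)
  18 appears 1 time(s)
Maximum frequency is 5.
Only 17 reaches that frequency, so it is the mode.
Final answer: 17


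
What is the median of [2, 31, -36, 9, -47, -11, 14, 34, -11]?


First, sort the list: [-47, -36, -11, -11, 2, 9, 14, 31, 34]
The list has 9 elements (odd count).
The middle index is 4 (0-based), and the element there is 2.
Final answer: 2


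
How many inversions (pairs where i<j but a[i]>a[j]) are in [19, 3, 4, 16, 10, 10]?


For each element, count the later elements that are smaller than it:
  19 (index 0): smaller elements after it = [3, 4, 16, 10, 10] -> 5
  3 (index 1): smaller elements after it = [] -> 0
  4 (index 2): smaller elements after it = [] -> 0
  16 (index 3): smaller elements after it = [10, 10] -> 2
  10 (index 4): smaller elements after it = [] -> 0
Total inversions = 5 + 0 + 0 + 2 + 0 = 7
Final answer: 7


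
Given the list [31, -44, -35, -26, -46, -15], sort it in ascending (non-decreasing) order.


Original list: [31, -44, -35, -26, -46, -15]
Repeatedly take the smallest remaining element:
  Remaining [31, -44, -35, -26, -46, -15] -> smallest is -46
  Remaining [31, -44, -35, -26, -15] -> smallest is -44
  Remaining [31, -35, -26, -15] -> smallest is -35
  Remaining [31, -26, -15] -> smallest is -26
  Remaining [31, -15] -> smallest is -15
  Remaining [31] -> smallest is 31
Collecting the picks in order gives the sorted list.
Final answer: [-46, -44, -35, -26, -15, 31]


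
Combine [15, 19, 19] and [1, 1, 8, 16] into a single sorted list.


List A: [15, 19, 19]
List B: [1, 1, 8, 16]
Repeatedly compare the front elements and take the smaller:
  15 vs 1 -> take 1
  15 vs 1 -> take 1
  15 vs 8 -> take 8
  15 vs 16 -> take 15
  19 vs 16 -> take 16
  B is exhausted; append the rest of A: [19, 19]
Final answer: [1, 1, 8, 15, 16, 19, 19]


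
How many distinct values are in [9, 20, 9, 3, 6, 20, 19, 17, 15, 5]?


List all unique values:
Distinct values: [3, 5, 6, 9, 15, 17, 19, 20]
Count = 8
Final answer: 8


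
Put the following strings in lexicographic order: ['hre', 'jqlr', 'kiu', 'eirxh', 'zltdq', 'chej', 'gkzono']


Compare strings character by character (the first differing letter decides):
  'chej' < 'eirxh' since 'c' < 'e' at position 1
  'eirxh' < 'gkzono' since 'e' < 'g' at position 1
  'gkzono' < 'hre' since 'g' < 'h' at position 1
  'hre' < 'jqlr' since 'h' < 'j' at position 1
  'jqlr' < 'kiu' since 'j' < 'k' at position 1
  'kiu' < 'zltdq' since 'k' < 'z' at position 1
Chaining these comparisons gives the alphabetical order.
Final answer: ['chej', 'eirxh', 'gkzono', 'hre', 'jqlr', 'kiu', 'zltdq']


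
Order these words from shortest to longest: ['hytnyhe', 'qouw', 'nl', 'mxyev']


Compute lengths:
  'hytnyhe' has length 7
  'qouw' has length 4
  'nl' has length 2
  'mxyev' has length 5
Lengths in increasing order: 2 < 4 < 5 < 7
Listing the words in that order gives the answer.
Final answer: ['nl', 'qouw', 'mxyev', 'hytnyhe']


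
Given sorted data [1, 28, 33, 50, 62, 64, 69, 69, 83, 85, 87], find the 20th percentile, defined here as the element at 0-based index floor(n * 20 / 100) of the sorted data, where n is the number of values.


The dataset has n = 11 elements.
Index = floor(11 * 20 / 100) = floor(220 / 100) = floor(2.2) = 2
Counting from index 0 in the sorted data, the element at index 2 is 33.
Final answer: 33


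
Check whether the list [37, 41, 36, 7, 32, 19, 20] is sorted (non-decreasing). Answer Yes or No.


Check consecutive pairs:
  37 <= 41? True
  41 <= 36? False
  36 <= 7? False
  7 <= 32? True
  32 <= 19? False
  19 <= 20? True
3 consecutive pair(s) are out of order, so the list is not sorted.
Final answer: No


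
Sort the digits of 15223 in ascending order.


The number 15223 has digits: 1, 5, 2, 2, 3
Sorted: 1, 2, 2, 3, 5
Joining the sorted digits gives the result.
Final answer: 12235


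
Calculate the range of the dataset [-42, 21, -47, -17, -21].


Maximum value: 21
Minimum value: -47
Range = 21 - (-47) = 68
Final answer: 68


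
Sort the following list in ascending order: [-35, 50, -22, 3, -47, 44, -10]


Original list: [-35, 50, -22, 3, -47, 44, -10]
Repeatedly take the smallest remaining element:
  Remaining [-35, 50, -22, 3, -47, 44, -10] -> smallest is -47
  Remaining [-35, 50, -22, 3, 44, -10] -> smallest is -35
  Remaining [50, -22, 3, 44, -10] -> smallest is -22
  Remaining [50, 3, 44, -10] -> smallest is -10
  Remaining [50, 3, 44] -> smallest is 3
  Remaining [50, 44] -> smallest is 44
  Remaining [50] -> smallest is 50
Collecting the picks in order gives the sorted list.
Final answer: [-47, -35, -22, -10, 3, 44, 50]


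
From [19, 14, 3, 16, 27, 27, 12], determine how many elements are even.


Check each element:
  19 is odd
  14 is even
  3 is odd
  16 is even
  27 is odd
  27 is odd
  12 is even
Evens: [14, 16, 12]
Count of evens = 3
Final answer: 3


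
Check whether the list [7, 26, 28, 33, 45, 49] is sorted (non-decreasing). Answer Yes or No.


Check consecutive pairs:
  7 <= 26? True
  26 <= 28? True
  28 <= 33? True
  33 <= 45? True
  45 <= 49? True
Every consecutive pair is in order, so the list is non-decreasing.
Final answer: Yes


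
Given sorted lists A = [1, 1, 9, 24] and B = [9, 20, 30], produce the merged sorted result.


List A: [1, 1, 9, 24]
List B: [9, 20, 30]
Repeatedly compare the front elements and take the smaller:
  1 vs 9 -> take 1
  1 vs 9 -> take 1
  9 vs 9 -> take 9
  24 vs 9 -> take 9
  24 vs 20 -> take 20
  24 vs 30 -> take 24
  A is exhausted; append the rest of B: [30]
Final answer: [1, 1, 9, 9, 20, 24, 30]


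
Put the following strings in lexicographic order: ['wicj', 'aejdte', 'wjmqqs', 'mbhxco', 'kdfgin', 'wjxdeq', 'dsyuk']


Compare strings character by character (the first differing letter decides):
  'aejdte' < 'dsyuk' since 'a' < 'd' at position 1
  'dsyuk' < 'kdfgin' since 'd' < 'k' at position 1
  'kdfgin' < 'mbhxco' since 'k' < 'm' at position 1
  'mbhxco' < 'wicj' since 'm' < 'w' at position 1
  'wicj' < 'wjmqqs' since 'i' < 'j' at position 2
  'wjmqqs' < 'wjxdeq' since 'm' < 'x' at position 3
Chaining these comparisons gives the alphabetical order.
Final answer: ['aejdte', 'dsyuk', 'kdfgin', 'mbhxco', 'wicj', 'wjmqqs', 'wjxdeq']


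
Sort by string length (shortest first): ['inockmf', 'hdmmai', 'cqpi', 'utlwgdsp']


Compute lengths:
  'inockmf' has length 7
  'hdmmai' has length 6
  'cqpi' has length 4
  'utlwgdsp' has length 8
Lengths in increasing order: 4 < 6 < 7 < 8
Listing the words in that order gives the answer.
Final answer: ['cqpi', 'hdmmai', 'inockmf', 'utlwgdsp']


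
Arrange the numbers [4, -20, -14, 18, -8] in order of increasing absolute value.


Compute absolute values:
  |4| = 4
  |-20| = 20
  |-14| = 14
  |18| = 18
  |-8| = 8
Absolute values in increasing order: 4 < 8 < 14 < 18 < 20
Listing the original numbers in that order gives the answer.
Final answer: [4, -8, -14, 18, -20]


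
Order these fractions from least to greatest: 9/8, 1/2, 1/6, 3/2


Convert to decimal for comparison:
  9/8 = 1.125
  1/2 = 0.5
  1/6 = 0.1667
  3/2 = 1.5
Decimals in increasing order: 0.1667 < 0.5 < 1.125 < 1.5
Writing each back as its fraction gives the sorted order.
Final answer: 1/6, 1/2, 9/8, 3/2


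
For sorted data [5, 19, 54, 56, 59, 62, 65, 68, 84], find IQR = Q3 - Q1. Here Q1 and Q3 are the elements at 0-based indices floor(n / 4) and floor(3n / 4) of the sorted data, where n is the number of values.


The data has n = 9 elements.
Q1 index = floor(9 / 4) = floor(2.25) = 2; Q3 index = floor(3 * 9 / 4) = floor(6.75) = 6
Q1 = element at index 2 = 54
Q3 = element at index 6 = 65
IQR = 65 - 54 = 11
Final answer: 11


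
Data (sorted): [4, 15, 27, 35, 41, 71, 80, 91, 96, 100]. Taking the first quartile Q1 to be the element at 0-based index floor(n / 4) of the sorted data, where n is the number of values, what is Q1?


The list has n = 10 elements.
Q1 index = floor(10 / 4) = floor(2.5) = 2
Counting from index 0 in the sorted data, the element at index 2 is 27.
Final answer: 27


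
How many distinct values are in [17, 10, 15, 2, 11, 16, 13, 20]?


List all unique values:
Distinct values: [2, 10, 11, 13, 15, 16, 17, 20]
Count = 8
Final answer: 8


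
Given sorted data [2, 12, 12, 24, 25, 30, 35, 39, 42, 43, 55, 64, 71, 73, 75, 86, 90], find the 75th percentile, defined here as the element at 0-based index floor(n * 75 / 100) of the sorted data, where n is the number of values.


The dataset has n = 17 elements.
Index = floor(17 * 75 / 100) = floor(1275 / 100) = floor(12.75) = 12
Counting from index 0 in the sorted data, the element at index 12 is 71.
Final answer: 71


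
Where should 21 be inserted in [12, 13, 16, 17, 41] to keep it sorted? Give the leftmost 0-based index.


List is sorted: [12, 13, 16, 17, 41]
We need the leftmost position where 21 can be inserted, i.e. the first index whose element is >= 21 (or the end of the list if none is).
Binary search with low=0, high=5 (0-based indices):
  low=0, high=5, mid=2: a[2]=16 < 21, so low = 3
  low=3, high=5, mid=4: a[4]=41 >= 21, so high = 4
  low=3, high=4, mid=3: a[3]=17 < 21, so low = 4
Now low = high = 4, so the insertion index is 4.
Final answer: 4


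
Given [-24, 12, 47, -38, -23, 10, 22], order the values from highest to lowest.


Original list: [-24, 12, 47, -38, -23, 10, 22]
Repeatedly take the largest remaining element:
  Remaining [-24, 12, 47, -38, -23, 10, 22] -> largest is 47
  Remaining [-24, 12, -38, -23, 10, 22] -> largest is 22
  Remaining [-24, 12, -38, -23, 10] -> largest is 12
  Remaining [-24, -38, -23, 10] -> largest is 10
  Remaining [-24, -38, -23] -> largest is -23
  Remaining [-24, -38] -> largest is -24
  Remaining [-38] -> largest is -38
Collecting the picks in order gives the descending list.
Final answer: [47, 22, 12, 10, -23, -24, -38]


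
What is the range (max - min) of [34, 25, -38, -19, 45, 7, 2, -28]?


Maximum value: 45
Minimum value: -38
Range = 45 - (-38) = 83
Final answer: 83


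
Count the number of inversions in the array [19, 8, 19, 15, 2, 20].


For each element, count the later elements that are smaller than it:
  19 (index 0): smaller elements after it = [8, 15, 2] -> 3
  8 (index 1): smaller elements after it = [2] -> 1
  19 (index 2): smaller elements after it = [15, 2] -> 2
  15 (index 3): smaller elements after it = [2] -> 1
  2 (index 4): smaller elements after it = [] -> 0
Total inversions = 3 + 1 + 2 + 1 + 0 = 7
Final answer: 7


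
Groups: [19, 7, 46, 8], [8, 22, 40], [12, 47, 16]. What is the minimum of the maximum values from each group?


Find max of each group:
  Group 1: [19, 7, 46, 8] -> max = 46
  Group 2: [8, 22, 40] -> max = 40
  Group 3: [12, 47, 16] -> max = 47
Maxes: [46, 40, 47]
Minimum of maxes = 40
Final answer: 40


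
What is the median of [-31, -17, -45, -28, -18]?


First, sort the list: [-45, -31, -28, -18, -17]
The list has 5 elements (odd count).
The middle index is 2 (0-based), and the element there is -28.
Final answer: -28


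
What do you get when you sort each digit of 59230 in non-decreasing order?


The number 59230 has digits: 5, 9, 2, 3, 0
Sorted: 0, 2, 3, 5, 9
Joining the sorted digits gives the result.
Final answer: 02359


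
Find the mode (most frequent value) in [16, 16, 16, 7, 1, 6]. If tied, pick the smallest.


Count the frequency of each value:
  1 appears 1 time(s)
  6 appears 1 time(s)
  7 appears 1 time(s)
  16 appears 3 time(s)
Maximum frequency is 3.
Only 16 reaches that frequency, so it is the mode.
Final answer: 16


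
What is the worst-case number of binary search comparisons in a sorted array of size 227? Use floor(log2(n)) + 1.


Binary search halves the search space each step.
Maximum comparisons = floor(log2(227)) + 1
log2(227) = 7.8265
floor(log2(227)) = 7, so 7 + 1 = 8
Final answer: 8


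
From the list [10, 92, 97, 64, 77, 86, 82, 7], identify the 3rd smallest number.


Sort ascending: [7, 10, 64, 77, 82, 86, 92, 97]
The 3rd element (1-indexed) is at index 2.
Value = 64
Final answer: 64


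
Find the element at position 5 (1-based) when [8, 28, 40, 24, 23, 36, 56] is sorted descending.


Sort descending: [56, 40, 36, 28, 24, 23, 8]
The 5th element (1-indexed) is at index 4.
Value = 24
Final answer: 24


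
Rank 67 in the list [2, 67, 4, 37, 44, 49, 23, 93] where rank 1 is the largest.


Sort descending: [93, 67, 49, 44, 37, 23, 4, 2]
Find 67 in the sorted list.
67 is at position 2.
Final answer: 2


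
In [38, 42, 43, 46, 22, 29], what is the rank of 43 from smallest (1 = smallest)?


Sort ascending: [22, 29, 38, 42, 43, 46]
Find 43 in the sorted list.
43 is at position 5 (1-indexed).
Final answer: 5


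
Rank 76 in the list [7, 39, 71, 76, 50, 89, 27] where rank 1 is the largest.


Sort descending: [89, 76, 71, 50, 39, 27, 7]
Find 76 in the sorted list.
76 is at position 2.
Final answer: 2


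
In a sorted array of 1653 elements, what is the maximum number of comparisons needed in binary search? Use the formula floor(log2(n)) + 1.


Binary search halves the search space each step.
Maximum comparisons = floor(log2(1653)) + 1
log2(1653) = 10.6909
floor(log2(1653)) = 10, so 10 + 1 = 11
Final answer: 11


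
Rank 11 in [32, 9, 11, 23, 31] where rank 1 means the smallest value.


Sort ascending: [9, 11, 23, 31, 32]
Find 11 in the sorted list.
11 is at position 2 (1-indexed).
Final answer: 2


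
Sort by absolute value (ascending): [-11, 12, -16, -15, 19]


Compute absolute values:
  |-11| = 11
  |12| = 12
  |-16| = 16
  |-15| = 15
  |19| = 19
Absolute values in increasing order: 11 < 12 < 15 < 16 < 19
Listing the original numbers in that order gives the answer.
Final answer: [-11, 12, -15, -16, 19]


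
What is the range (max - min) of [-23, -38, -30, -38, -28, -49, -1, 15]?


Maximum value: 15
Minimum value: -49
Range = 15 - (-49) = 64
Final answer: 64
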